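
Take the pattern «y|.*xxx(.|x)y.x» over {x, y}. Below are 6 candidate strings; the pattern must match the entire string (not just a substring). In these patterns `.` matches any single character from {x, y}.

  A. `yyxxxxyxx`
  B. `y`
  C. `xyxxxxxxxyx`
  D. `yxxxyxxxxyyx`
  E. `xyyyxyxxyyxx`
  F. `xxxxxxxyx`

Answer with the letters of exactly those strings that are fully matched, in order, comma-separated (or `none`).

A. `yyxxxxyxx` → match
B. `y` → match
C. `xyxxxxxxxyx` → no match
D. `yxxxyxxxxyyx` → match
E. `xyyyxyxxyyxx` → no match
F. `xxxxxxxyx` → no match

A, B, D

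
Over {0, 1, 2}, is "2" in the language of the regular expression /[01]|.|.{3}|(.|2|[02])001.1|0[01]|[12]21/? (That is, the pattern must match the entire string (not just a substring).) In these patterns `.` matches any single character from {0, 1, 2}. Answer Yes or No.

Yes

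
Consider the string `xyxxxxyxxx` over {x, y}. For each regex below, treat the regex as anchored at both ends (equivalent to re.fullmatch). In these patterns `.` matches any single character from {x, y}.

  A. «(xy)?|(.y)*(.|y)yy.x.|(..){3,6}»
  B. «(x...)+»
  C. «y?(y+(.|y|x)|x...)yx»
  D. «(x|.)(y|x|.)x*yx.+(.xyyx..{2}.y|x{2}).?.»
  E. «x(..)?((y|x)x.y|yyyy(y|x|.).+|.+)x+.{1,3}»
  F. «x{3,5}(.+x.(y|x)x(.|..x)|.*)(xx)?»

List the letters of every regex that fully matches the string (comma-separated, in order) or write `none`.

A, E

A → match
B → no match
C → no match — must end with `yx`
D → no match
E → match
F → no match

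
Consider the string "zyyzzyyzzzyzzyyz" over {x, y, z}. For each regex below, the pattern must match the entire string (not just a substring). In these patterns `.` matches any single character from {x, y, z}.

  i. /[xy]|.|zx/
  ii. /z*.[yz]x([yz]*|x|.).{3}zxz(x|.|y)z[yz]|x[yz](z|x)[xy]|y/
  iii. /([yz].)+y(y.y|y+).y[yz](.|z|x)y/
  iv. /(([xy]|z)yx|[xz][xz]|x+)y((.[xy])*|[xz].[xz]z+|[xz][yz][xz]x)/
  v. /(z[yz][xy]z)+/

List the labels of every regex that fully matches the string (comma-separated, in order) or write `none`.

v

i → no match
ii → no match
iii → no match — must end with "y"
iv → no match
v → match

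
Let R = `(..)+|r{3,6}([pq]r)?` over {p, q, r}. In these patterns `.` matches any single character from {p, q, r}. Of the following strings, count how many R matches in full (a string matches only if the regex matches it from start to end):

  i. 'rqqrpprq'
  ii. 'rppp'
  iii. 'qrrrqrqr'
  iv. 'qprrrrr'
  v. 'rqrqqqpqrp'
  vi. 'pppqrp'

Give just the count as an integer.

i → match
ii → match
iii → match
iv → no match
v → match
vi → match
Total matched: 5

5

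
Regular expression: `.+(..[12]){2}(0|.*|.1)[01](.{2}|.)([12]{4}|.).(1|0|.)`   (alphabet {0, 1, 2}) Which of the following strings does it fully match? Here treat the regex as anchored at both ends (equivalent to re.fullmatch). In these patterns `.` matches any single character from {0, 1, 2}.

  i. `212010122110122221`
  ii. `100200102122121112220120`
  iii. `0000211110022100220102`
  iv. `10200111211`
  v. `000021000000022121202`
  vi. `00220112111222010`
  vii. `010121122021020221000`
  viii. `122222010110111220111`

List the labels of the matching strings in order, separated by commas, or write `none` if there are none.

i → match
ii → no match
iii → no match
iv → no match
v → no match
vi → no match
vii → no match
viii → no match

i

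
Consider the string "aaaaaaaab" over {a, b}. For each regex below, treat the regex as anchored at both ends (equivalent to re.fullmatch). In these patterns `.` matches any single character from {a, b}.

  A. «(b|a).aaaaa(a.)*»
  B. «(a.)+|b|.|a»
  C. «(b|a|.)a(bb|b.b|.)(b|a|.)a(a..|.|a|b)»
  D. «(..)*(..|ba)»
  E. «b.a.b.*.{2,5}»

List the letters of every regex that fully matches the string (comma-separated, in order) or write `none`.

A → match
B → no match
C → no match
D → no match
E → no match — must start with "b"

A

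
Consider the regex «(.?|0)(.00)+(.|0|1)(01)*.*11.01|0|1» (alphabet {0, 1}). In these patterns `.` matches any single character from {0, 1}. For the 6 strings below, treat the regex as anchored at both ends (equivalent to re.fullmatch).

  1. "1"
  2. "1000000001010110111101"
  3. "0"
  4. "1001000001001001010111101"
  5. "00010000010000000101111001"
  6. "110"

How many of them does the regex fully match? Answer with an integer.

5

1 → match
2 → match
3 → match
4 → match
5 → match
6 → no match
Total matched: 5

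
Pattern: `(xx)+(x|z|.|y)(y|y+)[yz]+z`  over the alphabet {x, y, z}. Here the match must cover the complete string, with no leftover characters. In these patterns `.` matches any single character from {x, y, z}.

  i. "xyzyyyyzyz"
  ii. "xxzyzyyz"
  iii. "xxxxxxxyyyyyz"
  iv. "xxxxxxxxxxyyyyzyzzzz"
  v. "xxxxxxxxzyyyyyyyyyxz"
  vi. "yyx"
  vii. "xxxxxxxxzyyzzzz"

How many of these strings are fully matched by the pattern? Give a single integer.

4

i → no match — must start with "xx"
ii → match
iii → match
iv → match
v → no match
vi → no match — must start with "xx"
vii → match
Total matched: 4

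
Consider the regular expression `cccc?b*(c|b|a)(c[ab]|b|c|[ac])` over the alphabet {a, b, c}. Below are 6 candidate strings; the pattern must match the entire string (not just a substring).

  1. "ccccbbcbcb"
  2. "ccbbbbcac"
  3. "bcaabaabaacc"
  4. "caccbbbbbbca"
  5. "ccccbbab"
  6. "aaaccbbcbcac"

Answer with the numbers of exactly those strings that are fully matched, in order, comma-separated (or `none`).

1 → no match
2 → no match — must start with "ccc"
3 → no match — must start with "ccc"
4 → no match — must start with "ccc"
5 → match
6 → no match — must start with "ccc"

5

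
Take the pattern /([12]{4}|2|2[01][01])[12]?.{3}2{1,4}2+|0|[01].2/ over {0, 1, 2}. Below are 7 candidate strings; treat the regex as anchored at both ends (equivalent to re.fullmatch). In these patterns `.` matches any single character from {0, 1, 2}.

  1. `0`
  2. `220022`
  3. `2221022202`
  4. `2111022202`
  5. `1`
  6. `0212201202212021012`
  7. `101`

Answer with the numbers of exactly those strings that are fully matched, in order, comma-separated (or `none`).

1 → match
2 → match
3 → no match
4 → no match
5 → no match
6 → no match
7 → no match

1, 2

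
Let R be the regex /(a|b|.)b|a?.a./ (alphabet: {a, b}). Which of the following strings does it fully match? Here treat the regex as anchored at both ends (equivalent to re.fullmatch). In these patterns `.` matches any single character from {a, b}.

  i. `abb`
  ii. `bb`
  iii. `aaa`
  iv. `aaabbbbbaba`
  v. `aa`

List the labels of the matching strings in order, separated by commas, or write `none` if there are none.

ii, iii

i. `abb` → no match
ii. `bb` → match
iii. `aaa` → match
iv. `aaabbbbbaba` → no match
v. `aa` → no match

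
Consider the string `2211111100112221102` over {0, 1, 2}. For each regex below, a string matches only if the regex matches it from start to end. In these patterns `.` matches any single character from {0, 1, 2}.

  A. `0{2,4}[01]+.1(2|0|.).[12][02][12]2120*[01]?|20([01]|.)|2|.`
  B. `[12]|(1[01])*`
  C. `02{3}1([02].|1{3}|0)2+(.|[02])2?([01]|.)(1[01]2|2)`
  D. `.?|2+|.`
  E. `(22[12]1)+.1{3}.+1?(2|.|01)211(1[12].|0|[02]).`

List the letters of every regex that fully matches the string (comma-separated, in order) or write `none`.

E

A → no match
B → no match
C → no match — must start with `02`
D → no match
E → match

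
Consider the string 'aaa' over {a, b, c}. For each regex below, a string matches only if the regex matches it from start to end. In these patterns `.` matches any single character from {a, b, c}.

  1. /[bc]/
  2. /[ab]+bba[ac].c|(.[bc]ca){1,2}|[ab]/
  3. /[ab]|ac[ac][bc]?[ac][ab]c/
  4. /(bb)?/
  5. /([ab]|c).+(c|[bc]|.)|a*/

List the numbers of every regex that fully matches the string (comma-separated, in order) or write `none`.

1 → no match
2 → no match
3 → no match
4 → no match
5 → match

5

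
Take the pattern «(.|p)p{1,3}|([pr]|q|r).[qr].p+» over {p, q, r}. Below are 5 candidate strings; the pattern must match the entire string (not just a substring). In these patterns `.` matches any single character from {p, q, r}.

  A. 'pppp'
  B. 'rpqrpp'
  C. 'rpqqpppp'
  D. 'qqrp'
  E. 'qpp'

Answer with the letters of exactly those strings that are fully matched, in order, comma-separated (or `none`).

A, B, C, E

A → match
B → match
C → match
D → no match
E → match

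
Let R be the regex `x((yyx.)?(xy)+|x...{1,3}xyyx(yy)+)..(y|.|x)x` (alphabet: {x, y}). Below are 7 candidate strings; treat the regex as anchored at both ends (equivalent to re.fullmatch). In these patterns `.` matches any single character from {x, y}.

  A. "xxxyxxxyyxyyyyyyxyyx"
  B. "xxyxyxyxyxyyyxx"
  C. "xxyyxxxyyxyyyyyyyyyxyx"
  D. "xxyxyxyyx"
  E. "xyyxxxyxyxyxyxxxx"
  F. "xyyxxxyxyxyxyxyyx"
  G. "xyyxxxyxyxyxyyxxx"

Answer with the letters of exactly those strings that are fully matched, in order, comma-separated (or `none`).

A → match
B → match
C → match
D. "xxyxyxyyx" → match
E → match
F → match
G → match

A, B, C, D, E, F, G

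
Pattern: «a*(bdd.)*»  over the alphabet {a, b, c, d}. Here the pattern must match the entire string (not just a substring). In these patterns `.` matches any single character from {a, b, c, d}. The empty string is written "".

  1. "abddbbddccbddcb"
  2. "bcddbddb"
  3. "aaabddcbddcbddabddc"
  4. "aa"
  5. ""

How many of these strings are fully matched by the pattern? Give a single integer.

1 → no match
2 → no match
3 → match
4 → match
5 → match
Total matched: 3

3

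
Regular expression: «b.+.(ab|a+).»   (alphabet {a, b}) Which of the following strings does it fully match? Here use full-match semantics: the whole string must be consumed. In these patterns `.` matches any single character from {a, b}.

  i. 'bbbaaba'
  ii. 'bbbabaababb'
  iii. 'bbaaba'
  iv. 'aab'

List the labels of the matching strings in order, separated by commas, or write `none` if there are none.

i → match
ii → match
iii → match
iv → no match — must start with 'b'

i, ii, iii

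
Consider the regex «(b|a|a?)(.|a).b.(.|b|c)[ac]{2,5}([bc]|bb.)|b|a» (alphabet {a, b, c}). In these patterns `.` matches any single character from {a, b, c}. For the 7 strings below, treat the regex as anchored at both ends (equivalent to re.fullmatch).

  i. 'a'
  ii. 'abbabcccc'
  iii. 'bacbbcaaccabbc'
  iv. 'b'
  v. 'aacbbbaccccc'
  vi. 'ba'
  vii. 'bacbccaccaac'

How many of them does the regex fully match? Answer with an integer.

6

i → match
ii → match
iii → match
iv → match
v → match
vi → no match
vii → match
Total matched: 6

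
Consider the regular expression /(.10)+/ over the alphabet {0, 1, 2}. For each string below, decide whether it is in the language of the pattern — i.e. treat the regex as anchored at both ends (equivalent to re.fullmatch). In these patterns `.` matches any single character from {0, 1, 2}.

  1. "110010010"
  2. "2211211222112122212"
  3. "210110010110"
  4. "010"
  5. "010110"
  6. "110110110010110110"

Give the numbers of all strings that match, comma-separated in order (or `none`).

1, 3, 4, 5, 6

1 → match
2 → no match — must end with "10"
3 → match
4 → match
5 → match
6 → match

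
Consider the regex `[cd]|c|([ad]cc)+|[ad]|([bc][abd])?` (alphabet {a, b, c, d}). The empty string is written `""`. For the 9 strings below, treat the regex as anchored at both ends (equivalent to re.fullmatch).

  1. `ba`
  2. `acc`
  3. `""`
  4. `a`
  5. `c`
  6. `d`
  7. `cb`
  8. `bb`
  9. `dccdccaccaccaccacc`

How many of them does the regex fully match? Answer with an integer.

9

1. `ba` → match
2. `acc` → match
3. `""` → match
4. `a` → match
5. `c` → match
6. `d` → match
7. `cb` → match
8. `bb` → match
9 → match
Total matched: 9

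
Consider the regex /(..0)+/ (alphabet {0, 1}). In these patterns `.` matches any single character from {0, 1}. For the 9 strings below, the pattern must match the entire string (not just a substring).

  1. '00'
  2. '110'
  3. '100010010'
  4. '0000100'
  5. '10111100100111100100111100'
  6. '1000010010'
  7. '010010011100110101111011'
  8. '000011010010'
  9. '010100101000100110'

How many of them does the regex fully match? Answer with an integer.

1. '00' → no match
2. '110' → match
3. '100010010' → match
4. '0000100' → no match
5 → no match
6. '1000010010' → no match
7 → no match — must end with '0'
8. '000011010010' → no match
9 → no match
Total matched: 2

2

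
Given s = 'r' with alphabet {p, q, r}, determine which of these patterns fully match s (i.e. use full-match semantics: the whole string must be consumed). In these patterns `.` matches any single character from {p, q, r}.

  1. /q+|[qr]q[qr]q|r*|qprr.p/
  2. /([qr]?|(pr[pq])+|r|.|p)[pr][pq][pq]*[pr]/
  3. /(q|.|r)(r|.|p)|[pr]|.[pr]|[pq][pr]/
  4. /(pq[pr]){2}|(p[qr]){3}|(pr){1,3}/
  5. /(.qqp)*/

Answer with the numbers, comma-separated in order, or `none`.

1 → match
2 → no match
3 → match
4 → no match
5 → no match

1, 3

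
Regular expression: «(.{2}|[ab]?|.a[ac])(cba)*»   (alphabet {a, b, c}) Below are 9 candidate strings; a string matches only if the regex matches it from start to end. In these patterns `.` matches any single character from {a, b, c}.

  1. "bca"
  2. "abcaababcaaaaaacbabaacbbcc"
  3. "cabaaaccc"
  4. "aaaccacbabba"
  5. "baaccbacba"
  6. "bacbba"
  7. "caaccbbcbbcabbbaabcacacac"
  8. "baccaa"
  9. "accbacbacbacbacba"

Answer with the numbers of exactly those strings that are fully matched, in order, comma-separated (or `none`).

9

1 → no match
2 → no match
3 → no match
4 → no match
5 → no match
6 → no match
7 → no match
8 → no match
9 → match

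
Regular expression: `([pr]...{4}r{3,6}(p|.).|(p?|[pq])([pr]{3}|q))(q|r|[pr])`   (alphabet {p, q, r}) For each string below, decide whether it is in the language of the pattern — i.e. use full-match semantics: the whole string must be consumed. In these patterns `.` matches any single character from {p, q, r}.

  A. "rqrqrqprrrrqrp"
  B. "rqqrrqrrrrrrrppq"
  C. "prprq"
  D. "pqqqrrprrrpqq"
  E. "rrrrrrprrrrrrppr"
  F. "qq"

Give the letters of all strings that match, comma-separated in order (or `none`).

A → match
B → match
C → match
D → match
E → match
F → match

A, B, C, D, E, F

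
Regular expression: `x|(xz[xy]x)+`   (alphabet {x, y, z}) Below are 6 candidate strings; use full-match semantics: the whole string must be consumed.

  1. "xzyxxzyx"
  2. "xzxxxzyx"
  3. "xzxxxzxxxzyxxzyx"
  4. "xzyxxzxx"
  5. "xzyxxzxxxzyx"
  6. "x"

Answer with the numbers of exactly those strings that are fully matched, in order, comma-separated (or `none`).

1, 2, 3, 4, 5, 6

1 → match
2 → match
3 → match
4 → match
5 → match
6 → match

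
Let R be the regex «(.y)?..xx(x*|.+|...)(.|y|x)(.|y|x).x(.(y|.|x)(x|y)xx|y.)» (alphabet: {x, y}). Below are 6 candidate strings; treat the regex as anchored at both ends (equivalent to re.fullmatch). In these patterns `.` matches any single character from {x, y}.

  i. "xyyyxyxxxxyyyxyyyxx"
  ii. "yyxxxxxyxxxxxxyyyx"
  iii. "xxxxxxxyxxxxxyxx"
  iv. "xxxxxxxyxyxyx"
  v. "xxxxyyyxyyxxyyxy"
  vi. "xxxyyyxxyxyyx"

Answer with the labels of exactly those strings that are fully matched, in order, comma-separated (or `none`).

i → no match
ii → no match
iii → match
iv → match
v → no match
vi → no match

iii, iv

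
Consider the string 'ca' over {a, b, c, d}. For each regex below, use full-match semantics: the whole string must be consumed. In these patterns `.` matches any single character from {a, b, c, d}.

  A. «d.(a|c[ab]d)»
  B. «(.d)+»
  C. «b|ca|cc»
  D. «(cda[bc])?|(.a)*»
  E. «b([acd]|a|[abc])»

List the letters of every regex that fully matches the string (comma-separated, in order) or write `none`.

C, D

A → no match — must start with 'd'
B → no match — must end with 'd'
C → match
D → match
E → no match — must start with 'b'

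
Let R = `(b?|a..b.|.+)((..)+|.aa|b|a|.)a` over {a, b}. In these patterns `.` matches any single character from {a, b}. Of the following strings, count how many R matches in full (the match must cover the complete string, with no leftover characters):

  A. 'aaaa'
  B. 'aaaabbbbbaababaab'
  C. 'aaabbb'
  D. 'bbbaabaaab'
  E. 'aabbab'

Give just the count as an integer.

1

A. 'aaaa' → match
B → no match — must end with 'a'
C. 'aaabbb' → no match — must end with 'a'
D. 'bbbaabaaab' → no match — must end with 'a'
E. 'aabbab' → no match — must end with 'a'
Total matched: 1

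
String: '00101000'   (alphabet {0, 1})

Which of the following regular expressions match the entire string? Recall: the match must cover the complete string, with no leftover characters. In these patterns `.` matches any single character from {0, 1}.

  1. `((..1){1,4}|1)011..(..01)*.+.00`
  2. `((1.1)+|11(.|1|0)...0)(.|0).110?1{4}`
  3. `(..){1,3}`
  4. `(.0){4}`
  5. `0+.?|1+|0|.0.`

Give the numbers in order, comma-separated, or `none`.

1 → no match
2 → no match — must end with '1'
3 → no match
4 → match
5 → no match

4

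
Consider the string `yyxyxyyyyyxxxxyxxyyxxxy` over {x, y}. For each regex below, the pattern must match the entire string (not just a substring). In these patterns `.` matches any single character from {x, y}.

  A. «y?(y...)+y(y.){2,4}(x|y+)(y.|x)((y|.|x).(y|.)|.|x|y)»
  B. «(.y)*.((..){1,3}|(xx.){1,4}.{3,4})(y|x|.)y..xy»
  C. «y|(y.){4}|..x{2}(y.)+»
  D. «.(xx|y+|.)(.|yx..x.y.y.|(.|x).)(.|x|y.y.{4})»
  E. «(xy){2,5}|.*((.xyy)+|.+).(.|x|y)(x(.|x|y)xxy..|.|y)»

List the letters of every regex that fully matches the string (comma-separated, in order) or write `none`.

B, E

A → no match
B → match
C → no match
D → no match
E → match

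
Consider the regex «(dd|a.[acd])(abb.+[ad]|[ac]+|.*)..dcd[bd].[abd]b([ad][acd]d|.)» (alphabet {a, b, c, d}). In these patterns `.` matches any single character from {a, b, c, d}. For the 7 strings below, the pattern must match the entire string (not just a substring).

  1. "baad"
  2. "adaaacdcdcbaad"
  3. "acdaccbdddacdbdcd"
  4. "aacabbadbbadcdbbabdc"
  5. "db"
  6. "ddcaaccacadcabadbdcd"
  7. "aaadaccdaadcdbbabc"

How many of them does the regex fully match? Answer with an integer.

1

1 → no match
2 → no match
3 → no match
4 → no match
5 → no match
6 → no match
7 → match
Total matched: 1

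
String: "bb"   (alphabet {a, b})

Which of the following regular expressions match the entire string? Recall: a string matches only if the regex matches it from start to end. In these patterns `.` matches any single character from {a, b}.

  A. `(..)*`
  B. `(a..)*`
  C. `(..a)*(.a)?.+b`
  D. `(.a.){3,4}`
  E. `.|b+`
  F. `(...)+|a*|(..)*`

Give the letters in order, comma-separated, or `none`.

A, C, E, F

A → match
B → no match
C → match
D → no match
E → match
F → match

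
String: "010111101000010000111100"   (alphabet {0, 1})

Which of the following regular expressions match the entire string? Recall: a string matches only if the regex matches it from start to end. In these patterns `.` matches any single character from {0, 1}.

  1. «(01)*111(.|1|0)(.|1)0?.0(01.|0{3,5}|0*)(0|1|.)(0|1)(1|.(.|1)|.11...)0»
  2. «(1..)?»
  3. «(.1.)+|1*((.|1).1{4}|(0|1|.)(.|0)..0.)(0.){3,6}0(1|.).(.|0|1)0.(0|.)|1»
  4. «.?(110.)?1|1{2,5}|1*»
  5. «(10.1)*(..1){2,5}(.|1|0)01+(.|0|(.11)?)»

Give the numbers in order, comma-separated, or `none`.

1

1 → match
2 → no match
3 → no match
4 → no match
5 → no match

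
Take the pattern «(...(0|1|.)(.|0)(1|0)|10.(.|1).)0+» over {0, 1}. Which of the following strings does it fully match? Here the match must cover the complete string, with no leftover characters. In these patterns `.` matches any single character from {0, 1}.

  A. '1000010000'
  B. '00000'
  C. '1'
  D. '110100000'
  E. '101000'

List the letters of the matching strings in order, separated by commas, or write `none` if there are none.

A → match
B → no match
C → no match — must end with '0'
D → match
E → match

A, D, E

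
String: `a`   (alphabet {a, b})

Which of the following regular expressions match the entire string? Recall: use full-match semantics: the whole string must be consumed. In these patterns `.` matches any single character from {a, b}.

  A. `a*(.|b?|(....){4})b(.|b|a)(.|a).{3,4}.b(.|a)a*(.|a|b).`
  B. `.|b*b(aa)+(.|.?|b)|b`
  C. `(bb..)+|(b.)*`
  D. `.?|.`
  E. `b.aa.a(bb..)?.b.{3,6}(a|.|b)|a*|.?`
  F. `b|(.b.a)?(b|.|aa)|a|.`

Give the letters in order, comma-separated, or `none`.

A → no match
B → match
C → no match
D → match
E → match
F → match

B, D, E, F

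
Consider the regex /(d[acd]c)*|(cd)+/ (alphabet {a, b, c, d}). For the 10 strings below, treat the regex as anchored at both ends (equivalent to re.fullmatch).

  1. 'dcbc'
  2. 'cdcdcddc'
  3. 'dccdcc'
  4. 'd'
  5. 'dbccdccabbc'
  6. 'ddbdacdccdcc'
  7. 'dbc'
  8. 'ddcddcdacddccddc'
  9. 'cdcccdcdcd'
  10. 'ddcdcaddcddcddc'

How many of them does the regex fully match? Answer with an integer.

1

1. 'dcbc' → no match
2. 'cdcdcddc' → no match
3. 'dccdcc' → match
4. 'd' → no match
5. 'dbccdccabbc' → no match
6. 'ddbdacdccdcc' → no match
7. 'dbc' → no match
8 → no match
9. 'cdcccdcdcd' → no match
10 → no match
Total matched: 1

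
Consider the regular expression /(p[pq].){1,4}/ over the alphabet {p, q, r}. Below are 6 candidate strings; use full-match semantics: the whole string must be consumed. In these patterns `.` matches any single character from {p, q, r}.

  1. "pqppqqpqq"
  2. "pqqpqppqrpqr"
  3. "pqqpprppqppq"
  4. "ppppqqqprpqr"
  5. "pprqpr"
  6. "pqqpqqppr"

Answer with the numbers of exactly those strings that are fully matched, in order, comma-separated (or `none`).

1 → match
2 → match
3 → match
4 → no match
5 → no match
6 → match

1, 2, 3, 6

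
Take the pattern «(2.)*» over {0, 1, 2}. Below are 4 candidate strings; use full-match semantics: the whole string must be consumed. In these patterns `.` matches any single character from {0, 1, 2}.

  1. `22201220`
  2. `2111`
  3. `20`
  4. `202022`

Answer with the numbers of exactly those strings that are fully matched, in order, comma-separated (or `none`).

3, 4

1 → no match
2 → no match
3 → match
4 → match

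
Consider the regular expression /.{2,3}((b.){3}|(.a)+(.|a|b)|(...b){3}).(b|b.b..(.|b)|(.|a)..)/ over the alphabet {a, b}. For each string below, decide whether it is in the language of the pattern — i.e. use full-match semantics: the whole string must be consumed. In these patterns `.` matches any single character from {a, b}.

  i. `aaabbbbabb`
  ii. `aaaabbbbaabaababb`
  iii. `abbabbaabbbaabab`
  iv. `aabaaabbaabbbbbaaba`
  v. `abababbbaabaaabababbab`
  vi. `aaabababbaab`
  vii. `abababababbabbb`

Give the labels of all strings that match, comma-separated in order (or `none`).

iii, iv, v, vi

i. `aaabbbbabb` → no match
ii → no match
iii → match
iv → match
v → match
vi. `aaabababbaab` → match
vii → no match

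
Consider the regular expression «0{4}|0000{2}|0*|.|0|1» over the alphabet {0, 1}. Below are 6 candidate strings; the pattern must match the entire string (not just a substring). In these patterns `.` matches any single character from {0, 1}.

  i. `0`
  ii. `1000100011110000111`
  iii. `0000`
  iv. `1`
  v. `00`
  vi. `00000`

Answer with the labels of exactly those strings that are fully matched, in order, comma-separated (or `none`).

i → match
ii → no match
iii → match
iv → match
v → match
vi → match

i, iii, iv, v, vi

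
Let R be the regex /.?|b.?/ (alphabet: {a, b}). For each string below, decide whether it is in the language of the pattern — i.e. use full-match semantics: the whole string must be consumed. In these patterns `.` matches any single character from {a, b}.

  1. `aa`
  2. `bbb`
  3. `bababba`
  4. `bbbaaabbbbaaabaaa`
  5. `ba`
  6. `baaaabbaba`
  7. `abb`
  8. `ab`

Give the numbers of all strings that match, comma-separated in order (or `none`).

1. `aa` → no match
2. `bbb` → no match
3. `bababba` → no match
4 → no match
5. `ba` → match
6. `baaaabbaba` → no match
7. `abb` → no match
8. `ab` → no match

5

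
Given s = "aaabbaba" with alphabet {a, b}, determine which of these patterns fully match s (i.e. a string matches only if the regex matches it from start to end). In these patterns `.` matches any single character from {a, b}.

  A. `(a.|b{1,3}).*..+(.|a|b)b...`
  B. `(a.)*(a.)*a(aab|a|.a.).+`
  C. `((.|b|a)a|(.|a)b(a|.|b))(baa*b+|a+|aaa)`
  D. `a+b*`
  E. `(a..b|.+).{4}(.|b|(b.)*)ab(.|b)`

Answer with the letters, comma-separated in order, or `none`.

A → no match
B → match
C → no match
D → no match
E → match

B, E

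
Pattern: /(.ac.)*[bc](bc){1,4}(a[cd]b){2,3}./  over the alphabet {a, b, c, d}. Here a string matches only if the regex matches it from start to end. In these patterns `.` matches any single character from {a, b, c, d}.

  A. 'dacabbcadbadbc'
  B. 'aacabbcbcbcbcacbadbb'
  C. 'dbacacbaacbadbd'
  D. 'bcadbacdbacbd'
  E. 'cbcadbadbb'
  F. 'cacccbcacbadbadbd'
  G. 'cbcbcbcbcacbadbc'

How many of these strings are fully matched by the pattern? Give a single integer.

5

A → match
B → match
C → no match
D → no match
E → match
F → match
G → match
Total matched: 5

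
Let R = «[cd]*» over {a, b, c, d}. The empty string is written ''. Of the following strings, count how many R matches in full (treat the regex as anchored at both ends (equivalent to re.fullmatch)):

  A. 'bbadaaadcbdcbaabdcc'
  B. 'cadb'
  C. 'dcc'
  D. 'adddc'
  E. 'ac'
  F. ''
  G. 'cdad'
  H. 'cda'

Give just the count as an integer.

2

A → no match
B → no match
C → match
D → no match
E → no match
F → match
G → no match
H → no match
Total matched: 2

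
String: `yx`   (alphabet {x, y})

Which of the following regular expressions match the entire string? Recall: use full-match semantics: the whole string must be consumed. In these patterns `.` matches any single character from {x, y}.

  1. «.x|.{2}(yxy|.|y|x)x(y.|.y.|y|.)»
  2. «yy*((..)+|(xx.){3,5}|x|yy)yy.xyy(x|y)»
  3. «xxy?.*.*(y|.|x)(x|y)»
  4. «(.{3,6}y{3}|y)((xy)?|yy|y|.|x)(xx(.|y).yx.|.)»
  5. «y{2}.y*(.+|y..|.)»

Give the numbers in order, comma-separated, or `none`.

1 → match
2 → no match
3 → no match — must start with `xx`
4 → match
5 → no match

1, 4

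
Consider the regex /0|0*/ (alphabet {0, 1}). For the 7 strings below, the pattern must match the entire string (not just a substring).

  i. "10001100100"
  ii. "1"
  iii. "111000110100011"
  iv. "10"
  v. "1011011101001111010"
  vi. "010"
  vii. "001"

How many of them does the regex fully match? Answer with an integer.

i → no match
ii → no match
iii → no match
iv → no match
v → no match
vi → no match
vii → no match
Total matched: 0

0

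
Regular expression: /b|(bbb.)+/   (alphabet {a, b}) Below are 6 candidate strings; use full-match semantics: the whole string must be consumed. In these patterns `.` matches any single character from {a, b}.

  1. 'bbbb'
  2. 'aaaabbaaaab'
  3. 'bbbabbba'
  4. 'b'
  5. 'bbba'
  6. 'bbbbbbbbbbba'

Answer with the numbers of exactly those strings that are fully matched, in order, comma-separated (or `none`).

1 → match
2 → no match
3 → match
4 → match
5 → match
6 → match

1, 3, 4, 5, 6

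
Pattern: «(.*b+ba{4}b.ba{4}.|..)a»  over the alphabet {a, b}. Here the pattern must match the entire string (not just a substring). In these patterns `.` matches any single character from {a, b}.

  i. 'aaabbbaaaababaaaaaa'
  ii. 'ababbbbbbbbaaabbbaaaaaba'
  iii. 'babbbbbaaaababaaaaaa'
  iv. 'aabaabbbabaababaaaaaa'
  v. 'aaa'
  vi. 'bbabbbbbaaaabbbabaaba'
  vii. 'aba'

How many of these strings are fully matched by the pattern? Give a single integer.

4

i → match
ii → no match
iii → match
iv → no match
v → match
vi → no match
vii → match
Total matched: 4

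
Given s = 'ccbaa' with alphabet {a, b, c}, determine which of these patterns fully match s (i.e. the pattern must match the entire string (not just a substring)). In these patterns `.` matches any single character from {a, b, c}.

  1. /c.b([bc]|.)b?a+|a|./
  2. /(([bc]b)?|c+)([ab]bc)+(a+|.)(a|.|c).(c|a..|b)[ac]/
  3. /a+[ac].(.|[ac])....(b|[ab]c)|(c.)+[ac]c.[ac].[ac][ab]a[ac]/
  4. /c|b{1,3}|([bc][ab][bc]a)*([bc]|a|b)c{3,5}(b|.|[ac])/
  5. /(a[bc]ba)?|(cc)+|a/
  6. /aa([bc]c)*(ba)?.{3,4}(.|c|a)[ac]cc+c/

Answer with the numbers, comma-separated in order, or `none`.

1 → match
2 → no match
3 → no match
4 → no match
5 → no match
6 → no match — must start with 'aa'

1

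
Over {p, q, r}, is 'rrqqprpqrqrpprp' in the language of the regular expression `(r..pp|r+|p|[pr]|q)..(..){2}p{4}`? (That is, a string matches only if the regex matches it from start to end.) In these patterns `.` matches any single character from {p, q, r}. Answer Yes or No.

No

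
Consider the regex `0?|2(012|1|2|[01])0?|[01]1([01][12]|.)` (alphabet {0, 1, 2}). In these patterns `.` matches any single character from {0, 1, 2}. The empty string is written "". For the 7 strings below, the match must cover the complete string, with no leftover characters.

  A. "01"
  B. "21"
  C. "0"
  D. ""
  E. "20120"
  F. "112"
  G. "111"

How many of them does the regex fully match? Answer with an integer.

6

A → no match
B → match
C → match
D → match
E → match
F → match
G → match
Total matched: 6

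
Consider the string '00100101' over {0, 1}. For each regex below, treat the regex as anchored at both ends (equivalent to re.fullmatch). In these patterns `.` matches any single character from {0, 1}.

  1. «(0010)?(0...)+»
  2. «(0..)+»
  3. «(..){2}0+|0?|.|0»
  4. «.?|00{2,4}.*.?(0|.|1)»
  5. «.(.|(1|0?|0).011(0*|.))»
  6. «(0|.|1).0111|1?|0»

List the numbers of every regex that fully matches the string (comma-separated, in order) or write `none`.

1 → match
2 → no match
3 → no match
4 → no match
5 → no match
6 → no match

1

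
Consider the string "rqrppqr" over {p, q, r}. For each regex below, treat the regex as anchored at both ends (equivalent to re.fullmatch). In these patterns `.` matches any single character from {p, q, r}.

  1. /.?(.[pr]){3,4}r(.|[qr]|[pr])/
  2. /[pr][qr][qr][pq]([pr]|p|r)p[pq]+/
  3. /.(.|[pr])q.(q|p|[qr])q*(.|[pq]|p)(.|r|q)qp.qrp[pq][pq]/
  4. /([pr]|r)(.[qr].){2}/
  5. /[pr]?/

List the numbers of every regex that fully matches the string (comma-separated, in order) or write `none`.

4

1 → no match
2 → no match
3 → no match
4 → match
5 → no match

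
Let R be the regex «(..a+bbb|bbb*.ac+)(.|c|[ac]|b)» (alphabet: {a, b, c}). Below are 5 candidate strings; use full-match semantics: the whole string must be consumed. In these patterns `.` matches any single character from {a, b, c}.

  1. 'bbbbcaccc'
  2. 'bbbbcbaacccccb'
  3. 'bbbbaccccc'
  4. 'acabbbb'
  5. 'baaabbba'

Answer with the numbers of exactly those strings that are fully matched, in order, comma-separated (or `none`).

1, 3, 4, 5

1 → match
2 → no match
3 → match
4 → match
5 → match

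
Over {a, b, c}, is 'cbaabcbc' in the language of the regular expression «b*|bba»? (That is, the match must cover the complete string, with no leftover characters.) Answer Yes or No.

No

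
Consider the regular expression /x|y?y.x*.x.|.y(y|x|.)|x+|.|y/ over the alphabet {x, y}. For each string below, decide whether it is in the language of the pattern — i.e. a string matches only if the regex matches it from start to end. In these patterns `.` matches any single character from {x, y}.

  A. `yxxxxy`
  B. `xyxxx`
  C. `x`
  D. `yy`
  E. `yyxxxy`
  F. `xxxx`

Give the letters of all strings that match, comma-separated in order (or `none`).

A → match
B → no match
C → match
D → no match
E → match
F → match

A, C, E, F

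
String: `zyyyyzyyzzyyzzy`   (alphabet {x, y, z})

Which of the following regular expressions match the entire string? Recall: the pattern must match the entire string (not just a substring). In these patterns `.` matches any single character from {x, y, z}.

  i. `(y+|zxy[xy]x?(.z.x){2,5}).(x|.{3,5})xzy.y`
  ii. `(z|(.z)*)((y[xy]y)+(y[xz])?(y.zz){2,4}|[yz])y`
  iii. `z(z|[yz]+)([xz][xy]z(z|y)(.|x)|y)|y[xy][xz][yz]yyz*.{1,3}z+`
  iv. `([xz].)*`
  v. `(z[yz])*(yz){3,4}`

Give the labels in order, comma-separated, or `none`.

i → no match
ii → match
iii → match
iv → no match
v → no match — must end with `yz`

ii, iii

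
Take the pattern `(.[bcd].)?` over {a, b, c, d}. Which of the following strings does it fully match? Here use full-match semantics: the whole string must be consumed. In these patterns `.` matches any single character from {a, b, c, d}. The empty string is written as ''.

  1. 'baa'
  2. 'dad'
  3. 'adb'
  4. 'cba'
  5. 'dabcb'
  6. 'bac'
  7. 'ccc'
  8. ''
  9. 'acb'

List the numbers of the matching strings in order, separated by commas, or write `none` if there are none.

3, 4, 7, 8, 9

1 → no match
2 → no match
3 → match
4 → match
5 → no match
6 → no match
7 → match
8 → match
9 → match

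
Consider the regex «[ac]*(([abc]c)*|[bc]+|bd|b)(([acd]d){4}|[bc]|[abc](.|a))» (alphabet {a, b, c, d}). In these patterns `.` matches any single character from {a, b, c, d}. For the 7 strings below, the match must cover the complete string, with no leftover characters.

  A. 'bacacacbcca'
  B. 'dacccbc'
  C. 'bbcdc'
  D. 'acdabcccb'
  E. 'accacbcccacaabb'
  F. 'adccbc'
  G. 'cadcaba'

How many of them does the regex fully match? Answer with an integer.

0

A → no match
B → no match
C → no match
D → no match
E → no match
F → no match
G → no match
Total matched: 0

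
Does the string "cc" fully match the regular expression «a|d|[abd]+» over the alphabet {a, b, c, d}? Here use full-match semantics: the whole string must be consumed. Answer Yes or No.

No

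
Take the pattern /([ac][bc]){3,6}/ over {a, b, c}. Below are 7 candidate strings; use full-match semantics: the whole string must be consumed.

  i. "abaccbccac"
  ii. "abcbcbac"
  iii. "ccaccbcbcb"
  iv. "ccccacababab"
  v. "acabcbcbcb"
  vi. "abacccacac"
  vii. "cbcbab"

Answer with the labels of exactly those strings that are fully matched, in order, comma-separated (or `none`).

i. "abaccbccac" → match
ii. "abcbcbac" → match
iii. "ccaccbcbcb" → match
iv. "ccccacababab" → match
v. "acabcbcbcb" → match
vi. "abacccacac" → match
vii. "cbcbab" → match

i, ii, iii, iv, v, vi, vii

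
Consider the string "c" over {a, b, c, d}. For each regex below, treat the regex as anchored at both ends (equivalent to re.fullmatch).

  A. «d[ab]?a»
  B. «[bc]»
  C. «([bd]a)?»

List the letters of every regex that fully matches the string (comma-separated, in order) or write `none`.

B

A → no match — must start with "d"
B → match
C → no match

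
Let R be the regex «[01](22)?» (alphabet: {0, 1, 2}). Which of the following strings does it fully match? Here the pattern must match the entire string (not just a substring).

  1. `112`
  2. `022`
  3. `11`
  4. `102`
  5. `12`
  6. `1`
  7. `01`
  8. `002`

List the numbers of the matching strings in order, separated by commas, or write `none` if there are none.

1 → no match
2 → match
3 → no match
4 → no match
5 → no match
6 → match
7 → no match
8 → no match

2, 6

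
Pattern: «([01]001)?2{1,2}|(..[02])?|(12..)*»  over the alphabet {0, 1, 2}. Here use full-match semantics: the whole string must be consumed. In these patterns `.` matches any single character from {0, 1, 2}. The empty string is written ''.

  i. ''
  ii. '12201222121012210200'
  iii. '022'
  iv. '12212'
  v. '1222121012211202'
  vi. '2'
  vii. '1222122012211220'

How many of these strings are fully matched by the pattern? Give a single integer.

5

i → match
ii → no match
iii → match
iv → no match
v → match
vi → match
vii → match
Total matched: 5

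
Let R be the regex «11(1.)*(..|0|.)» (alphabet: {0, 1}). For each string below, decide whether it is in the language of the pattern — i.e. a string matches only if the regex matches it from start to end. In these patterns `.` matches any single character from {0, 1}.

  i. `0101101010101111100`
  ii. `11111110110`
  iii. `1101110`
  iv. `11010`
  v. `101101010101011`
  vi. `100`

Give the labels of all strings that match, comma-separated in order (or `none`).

ii

i → no match — must start with `11`
ii → match
iii → no match
iv → no match
v → no match — must start with `11`
vi → no match — must start with `11`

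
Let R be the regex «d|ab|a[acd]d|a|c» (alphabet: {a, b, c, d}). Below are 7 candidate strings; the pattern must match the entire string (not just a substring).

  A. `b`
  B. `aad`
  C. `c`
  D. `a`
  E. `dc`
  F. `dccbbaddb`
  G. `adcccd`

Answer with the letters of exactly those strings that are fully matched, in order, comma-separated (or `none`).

B, C, D

A. `b` → no match
B. `aad` → match
C. `c` → match
D. `a` → match
E. `dc` → no match
F. `dccbbaddb` → no match
G. `adcccd` → no match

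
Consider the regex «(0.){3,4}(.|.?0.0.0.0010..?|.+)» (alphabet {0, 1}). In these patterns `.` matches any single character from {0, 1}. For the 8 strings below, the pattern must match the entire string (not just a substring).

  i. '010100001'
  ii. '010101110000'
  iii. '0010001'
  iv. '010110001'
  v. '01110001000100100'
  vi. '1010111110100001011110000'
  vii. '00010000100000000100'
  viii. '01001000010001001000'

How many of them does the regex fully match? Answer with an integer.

3

i → match
ii → match
iii → no match
iv → no match
v → no match
vi → no match — must start with '0'
vii → match
viii → no match
Total matched: 3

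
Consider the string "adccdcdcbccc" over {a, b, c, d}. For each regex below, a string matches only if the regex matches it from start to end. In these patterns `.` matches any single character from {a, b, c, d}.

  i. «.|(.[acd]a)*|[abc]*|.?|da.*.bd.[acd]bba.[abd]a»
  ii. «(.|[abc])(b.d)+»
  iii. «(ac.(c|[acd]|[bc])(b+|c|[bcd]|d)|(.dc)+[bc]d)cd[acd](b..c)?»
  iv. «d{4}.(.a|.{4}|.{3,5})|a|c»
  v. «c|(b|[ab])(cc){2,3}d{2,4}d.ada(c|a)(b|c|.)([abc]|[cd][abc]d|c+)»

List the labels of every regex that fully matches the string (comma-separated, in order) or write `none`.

i → no match
ii → no match — must end with "d"
iii → match
iv → no match
v → no match

iii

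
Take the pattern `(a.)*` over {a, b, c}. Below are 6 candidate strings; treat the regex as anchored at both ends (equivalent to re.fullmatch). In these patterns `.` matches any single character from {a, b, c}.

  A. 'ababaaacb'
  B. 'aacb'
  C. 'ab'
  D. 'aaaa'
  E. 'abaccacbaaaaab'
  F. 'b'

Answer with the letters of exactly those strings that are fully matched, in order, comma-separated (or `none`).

A → no match
B → no match
C → match
D → match
E → no match
F → no match

C, D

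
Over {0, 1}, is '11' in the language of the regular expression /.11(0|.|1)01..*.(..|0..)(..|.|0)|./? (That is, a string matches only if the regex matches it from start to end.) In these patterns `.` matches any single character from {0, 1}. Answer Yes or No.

No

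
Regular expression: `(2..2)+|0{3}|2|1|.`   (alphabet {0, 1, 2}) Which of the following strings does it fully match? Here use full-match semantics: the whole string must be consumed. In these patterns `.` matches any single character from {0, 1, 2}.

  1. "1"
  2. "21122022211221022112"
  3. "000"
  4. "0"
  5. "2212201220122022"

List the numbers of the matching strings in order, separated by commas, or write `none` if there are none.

1 → match
2 → match
3 → match
4 → match
5 → match

1, 2, 3, 4, 5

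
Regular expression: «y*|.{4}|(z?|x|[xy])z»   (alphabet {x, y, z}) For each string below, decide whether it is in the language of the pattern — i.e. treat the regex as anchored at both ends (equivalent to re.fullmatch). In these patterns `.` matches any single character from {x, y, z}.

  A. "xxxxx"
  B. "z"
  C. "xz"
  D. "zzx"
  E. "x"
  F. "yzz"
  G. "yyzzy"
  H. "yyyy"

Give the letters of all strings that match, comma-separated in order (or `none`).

A → no match
B → match
C → match
D → no match
E → no match
F → no match
G → no match
H → match

B, C, H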